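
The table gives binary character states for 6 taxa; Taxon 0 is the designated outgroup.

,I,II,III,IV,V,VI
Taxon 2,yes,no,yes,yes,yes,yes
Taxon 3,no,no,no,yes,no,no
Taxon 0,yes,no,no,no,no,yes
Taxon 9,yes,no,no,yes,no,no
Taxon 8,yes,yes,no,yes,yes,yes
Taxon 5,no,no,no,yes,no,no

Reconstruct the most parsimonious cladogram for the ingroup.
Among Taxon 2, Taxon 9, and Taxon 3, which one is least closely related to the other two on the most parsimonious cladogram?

Taxon 2

Character polarity is set by the outgroup: the derived state is whichever differs from the outgroup's state, so for I, VI the derived state is 'no', and for the remaining characters it is 'yes'.
I (derived state 'no') is shared by Taxon 3 and Taxon 5 — a synapomorphy uniting that clade.
II: derived state 'yes' in Taxon 8 only — an autapomorphy, so it tells us nothing about relationships among taxa.
III (derived state 'yes') is unique to Taxon 2 (autapomorphy; uninformative for grouping).
All ingroup taxa share the derived state 'yes' for IV; it defines the ingroup but does not resolve relationships within it.
Only Taxon 2 and Taxon 8 show the derived state 'yes' for V, supporting them as a clade.
VI: derived state 'no' in Taxon 3, Taxon 5, and Taxon 9 only — synapomorphy for {Taxon 3, Taxon 5, Taxon 9}.
Most parsimonious ingroup topology: ((Taxon 8,Taxon 2),((Taxon 5,Taxon 3),Taxon 9)).
Taxon 3 and Taxon 9 share a more recent common ancestor with each other than either does with Taxon 2, so Taxon 2 is the least closely related of the three.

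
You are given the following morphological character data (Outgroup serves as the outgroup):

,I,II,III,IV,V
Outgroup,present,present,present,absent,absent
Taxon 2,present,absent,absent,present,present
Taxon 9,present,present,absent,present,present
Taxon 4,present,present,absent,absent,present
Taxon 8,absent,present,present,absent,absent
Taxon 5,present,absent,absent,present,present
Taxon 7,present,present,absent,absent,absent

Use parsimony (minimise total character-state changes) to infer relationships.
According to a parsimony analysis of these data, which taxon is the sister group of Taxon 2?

Taxon 5

Character polarity is set by the outgroup: the derived state is whichever differs from the outgroup's state, so for I, II, III the derived state is 'absent', and for the remaining characters it is 'present'.
I: derived state 'absent' in Taxon 8 only — an autapomorphy, so it tells us nothing about relationships among taxa.
Only Taxon 2 and Taxon 5 show the derived state 'absent' for II, supporting them as a clade.
III (derived state 'absent') is shared by Taxon 2, Taxon 4, Taxon 5, Taxon 7, and Taxon 9 — a synapomorphy uniting that clade.
IV: derived state 'present' in Taxon 2, Taxon 5, and Taxon 9 only — synapomorphy for {Taxon 2, Taxon 5, Taxon 9}.
V (derived state 'present') is shared by Taxon 2, Taxon 4, Taxon 5, and Taxon 9 — a synapomorphy uniting that clade.
Most parsimonious ingroup topology: (((((Taxon 2,Taxon 5),Taxon 9),Taxon 4),Taxon 7),Taxon 8).
Taxon 2 and Taxon 5 form a cherry on this tree, so they are sister taxa.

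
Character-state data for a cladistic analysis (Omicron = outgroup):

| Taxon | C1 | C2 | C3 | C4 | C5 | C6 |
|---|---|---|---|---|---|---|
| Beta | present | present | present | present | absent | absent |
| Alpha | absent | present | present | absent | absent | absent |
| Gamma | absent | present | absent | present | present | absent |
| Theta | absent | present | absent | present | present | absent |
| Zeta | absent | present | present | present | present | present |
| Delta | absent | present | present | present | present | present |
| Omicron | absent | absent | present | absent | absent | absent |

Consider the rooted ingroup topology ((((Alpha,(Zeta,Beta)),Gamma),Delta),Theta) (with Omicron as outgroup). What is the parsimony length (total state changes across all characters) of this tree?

11

Map each character onto ((((Alpha,(Zeta,Beta)),Gamma),Delta),Theta) (rooted by Omicron) and count the minimum state changes it requires (Fitch parsimony):
C1: 1; C2: 1; C3: 2; C4: 2; C5: 3; C6: 2.
Total tree length = 11.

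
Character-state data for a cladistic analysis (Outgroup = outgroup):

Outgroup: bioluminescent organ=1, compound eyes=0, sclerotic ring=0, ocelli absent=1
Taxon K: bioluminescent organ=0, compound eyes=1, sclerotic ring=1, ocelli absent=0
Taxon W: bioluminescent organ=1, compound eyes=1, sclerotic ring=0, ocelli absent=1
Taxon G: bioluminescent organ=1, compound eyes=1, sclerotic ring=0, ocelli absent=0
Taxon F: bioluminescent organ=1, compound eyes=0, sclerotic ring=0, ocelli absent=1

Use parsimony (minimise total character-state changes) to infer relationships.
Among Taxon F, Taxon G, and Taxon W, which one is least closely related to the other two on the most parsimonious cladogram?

Taxon F

Character polarity is set by the outgroup: the derived state is whichever differs from the outgroup's state, so for bioluminescent organ, ocelli absent the derived state is '0', and for the remaining characters it is '1'.
bioluminescent organ: derived state '0' in Taxon K only — an autapomorphy, so it tells us nothing about relationships among taxa.
compound eyes (derived state '1') is shared by Taxon G, Taxon K, and Taxon W — a synapomorphy uniting that clade.
sclerotic ring (derived state '1') is unique to Taxon K (autapomorphy; uninformative for grouping).
ocelli absent: derived state '0' in Taxon G and Taxon K only — synapomorphy for {Taxon G, Taxon K}.
Most parsimonious ingroup topology: (((Taxon K,Taxon G),Taxon W),Taxon F).
Taxon G and Taxon W share a more recent common ancestor with each other than either does with Taxon F, so Taxon F is the least closely related of the three.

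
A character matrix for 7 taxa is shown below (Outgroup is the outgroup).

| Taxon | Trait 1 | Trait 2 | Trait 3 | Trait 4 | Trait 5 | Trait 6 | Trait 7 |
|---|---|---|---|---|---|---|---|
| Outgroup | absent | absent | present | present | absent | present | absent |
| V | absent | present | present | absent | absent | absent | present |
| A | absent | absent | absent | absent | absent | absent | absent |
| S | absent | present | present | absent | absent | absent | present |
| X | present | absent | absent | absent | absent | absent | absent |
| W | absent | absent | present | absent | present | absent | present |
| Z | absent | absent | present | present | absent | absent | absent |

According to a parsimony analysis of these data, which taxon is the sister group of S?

V

Character polarity is set by the outgroup: the derived state is whichever differs from the outgroup's state, so for Trait 3, Trait 4, Trait 6 the derived state is 'absent', and for the remaining characters it is 'present'.
Trait 1: derived state 'present' in X only — an autapomorphy, so it tells us nothing about relationships among taxa.
Trait 2 (derived state 'present') is shared by S and V — a synapomorphy uniting that clade.
Only A and X show the derived state 'absent' for Trait 3, supporting them as a clade.
Trait 4: derived state 'absent' in A, S, V, W, and X only — synapomorphy for {A, S, V, W, X}.
Trait 5 (derived state 'present') is unique to W (autapomorphy; uninformative for grouping).
Trait 6 (derived state 'absent') is shared by all ingroup taxa — unites the whole ingroup.
Only S, V, and W show the derived state 'present' for Trait 7, supporting them as a clade.
Most parsimonious ingroup topology: ((((V,S),W),(A,X)),Z).
S and V form a cherry on this tree, so they are sister taxa.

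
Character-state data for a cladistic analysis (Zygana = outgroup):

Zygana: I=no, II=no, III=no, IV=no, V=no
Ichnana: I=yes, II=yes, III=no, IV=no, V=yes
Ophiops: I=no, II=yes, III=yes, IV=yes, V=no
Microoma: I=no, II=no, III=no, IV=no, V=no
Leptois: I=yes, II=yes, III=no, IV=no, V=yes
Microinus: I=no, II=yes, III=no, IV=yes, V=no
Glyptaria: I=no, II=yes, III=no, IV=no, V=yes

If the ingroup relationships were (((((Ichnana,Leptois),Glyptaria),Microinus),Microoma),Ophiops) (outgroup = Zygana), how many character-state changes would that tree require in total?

Map each character onto (((((Ichnana,Leptois),Glyptaria),Microinus),Microoma),Ophiops) (rooted by Zygana) and count the minimum state changes it requires (Fitch parsimony):
I: 1; II: 2; III: 1; IV: 2; V: 1.
Total tree length = 7.

7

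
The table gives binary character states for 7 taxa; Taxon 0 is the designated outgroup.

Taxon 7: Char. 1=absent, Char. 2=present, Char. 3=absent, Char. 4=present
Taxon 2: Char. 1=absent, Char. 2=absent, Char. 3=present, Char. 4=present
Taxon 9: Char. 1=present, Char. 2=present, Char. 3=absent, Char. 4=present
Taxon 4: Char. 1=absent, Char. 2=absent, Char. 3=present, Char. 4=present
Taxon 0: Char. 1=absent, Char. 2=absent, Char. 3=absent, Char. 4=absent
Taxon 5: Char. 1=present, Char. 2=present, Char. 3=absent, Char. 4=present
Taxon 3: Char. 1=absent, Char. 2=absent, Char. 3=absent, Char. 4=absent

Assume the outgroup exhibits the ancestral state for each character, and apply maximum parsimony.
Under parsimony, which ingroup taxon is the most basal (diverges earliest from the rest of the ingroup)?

The outgroup has state 'absent' for every character, so 'present' is the derived state throughout.
Only Taxon 5 and Taxon 9 show the derived state 'present' for Char. 1, supporting them as a clade.
Only Taxon 5, Taxon 7, and Taxon 9 show the derived state 'present' for Char. 2, supporting them as a clade.
Char. 3 (derived state 'present') is shared by Taxon 2 and Taxon 4 — a synapomorphy uniting that clade.
Char. 4 (derived state 'present') is shared by Taxon 2, Taxon 4, Taxon 5, Taxon 7, and Taxon 9 — a synapomorphy uniting that clade.
Most parsimonious ingroup topology: (((Taxon 2,Taxon 4),(Taxon 7,(Taxon 9,Taxon 5))),Taxon 3).
Taxon 3 is sister to the clade containing all other ingroup taxa, so it is the earliest-diverging (most basal) ingroup lineage.

Taxon 3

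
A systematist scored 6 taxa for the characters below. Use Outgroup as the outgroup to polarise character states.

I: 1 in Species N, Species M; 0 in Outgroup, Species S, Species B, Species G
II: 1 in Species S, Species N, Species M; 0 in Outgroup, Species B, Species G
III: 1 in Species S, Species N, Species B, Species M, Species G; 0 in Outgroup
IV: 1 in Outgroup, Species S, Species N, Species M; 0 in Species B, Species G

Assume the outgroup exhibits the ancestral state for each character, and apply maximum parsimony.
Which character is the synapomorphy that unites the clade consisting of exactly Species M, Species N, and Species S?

II

Character polarity is set by the outgroup: the derived state is whichever differs from the outgroup's state, so for IV the derived state is '0', and for the remaining characters it is '1'.
Only Species M and Species N show the derived state '1' for I, supporting them as a clade.
Only Species M, Species N, and Species S show the derived state '1' for II, supporting them as a clade.
All ingroup taxa share the derived state '1' for III; it defines the ingroup but does not resolve relationships within it.
IV: derived state '0' in Species B and Species G only — synapomorphy for {Species B, Species G}.
Most parsimonious ingroup topology: ((Species S,(Species N,Species M)),(Species B,Species G)).
The clade {Species M, Species N, Species S} is supported by II: its derived state '1' occurs in exactly those taxa and in no other taxon (including the outgroup).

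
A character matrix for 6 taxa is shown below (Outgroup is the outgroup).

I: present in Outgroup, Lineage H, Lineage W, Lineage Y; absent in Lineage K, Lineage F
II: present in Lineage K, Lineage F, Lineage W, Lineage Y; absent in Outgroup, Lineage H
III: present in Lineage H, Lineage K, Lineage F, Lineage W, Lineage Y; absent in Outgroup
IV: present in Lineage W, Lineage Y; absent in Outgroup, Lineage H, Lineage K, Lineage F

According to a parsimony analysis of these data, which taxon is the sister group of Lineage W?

Lineage Y

Character polarity is set by the outgroup: the derived state is whichever differs from the outgroup's state, so for I the derived state is 'absent', and for the remaining characters it is 'present'.
Only Lineage F and Lineage K show the derived state 'absent' for I, supporting them as a clade.
Only Lineage F, Lineage K, Lineage W, and Lineage Y show the derived state 'present' for II, supporting them as a clade.
All ingroup taxa share the derived state 'present' for III; it defines the ingroup but does not resolve relationships within it.
IV: derived state 'present' in Lineage W and Lineage Y only — synapomorphy for {Lineage W, Lineage Y}.
Most parsimonious ingroup topology: (Lineage H,((Lineage K,Lineage F),(Lineage W,Lineage Y))).
Lineage W and Lineage Y form a cherry on this tree, so they are sister taxa.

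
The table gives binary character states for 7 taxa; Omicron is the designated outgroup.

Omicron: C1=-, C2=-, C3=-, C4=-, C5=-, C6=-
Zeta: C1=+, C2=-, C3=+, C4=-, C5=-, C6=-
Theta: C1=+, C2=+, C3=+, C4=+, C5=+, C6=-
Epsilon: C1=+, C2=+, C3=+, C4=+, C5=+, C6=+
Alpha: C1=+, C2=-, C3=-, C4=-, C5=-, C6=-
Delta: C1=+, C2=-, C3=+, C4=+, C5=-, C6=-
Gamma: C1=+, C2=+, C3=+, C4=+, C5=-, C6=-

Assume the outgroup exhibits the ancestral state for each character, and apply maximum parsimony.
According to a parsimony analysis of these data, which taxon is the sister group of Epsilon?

Theta

The outgroup has state '-' for every character, so '+' is the derived state throughout.
All ingroup taxa share the derived state '+' for C1; it defines the ingroup but does not resolve relationships within it.
Only Epsilon, Gamma, and Theta show the derived state '+' for C2, supporting them as a clade.
C3: derived state '+' in Delta, Epsilon, Gamma, Theta, and Zeta only — synapomorphy for {Delta, Epsilon, Gamma, Theta, Zeta}.
C4 (derived state '+') is shared by Delta, Epsilon, Gamma, and Theta — a synapomorphy uniting that clade.
C5 (derived state '+') is shared by Epsilon and Theta — a synapomorphy uniting that clade.
C6 (derived state '+') is unique to Epsilon (autapomorphy; uninformative for grouping).
Most parsimonious ingroup topology: ((Zeta,(((Theta,Epsilon),Gamma),Delta)),Alpha).
Epsilon and Theta form a cherry on this tree, so they are sister taxa.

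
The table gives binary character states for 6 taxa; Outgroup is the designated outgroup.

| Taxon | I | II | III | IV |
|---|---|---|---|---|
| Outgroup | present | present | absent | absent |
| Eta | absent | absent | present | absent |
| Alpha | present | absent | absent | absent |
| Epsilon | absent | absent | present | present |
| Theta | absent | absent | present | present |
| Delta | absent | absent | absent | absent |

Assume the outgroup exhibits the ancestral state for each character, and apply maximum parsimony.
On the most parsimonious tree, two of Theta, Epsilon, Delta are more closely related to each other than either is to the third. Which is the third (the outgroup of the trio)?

Delta

Character polarity is set by the outgroup: the derived state is whichever differs from the outgroup's state, so for I, II the derived state is 'absent', and for the remaining characters it is 'present'.
I (derived state 'absent') is shared by Delta, Epsilon, Eta, and Theta — a synapomorphy uniting that clade.
II (derived state 'absent') is shared by all ingroup taxa — unites the whole ingroup.
III: derived state 'present' in Epsilon, Eta, and Theta only — synapomorphy for {Epsilon, Eta, Theta}.
IV (derived state 'present') is shared by Epsilon and Theta — a synapomorphy uniting that clade.
Most parsimonious ingroup topology: (((Eta,(Epsilon,Theta)),Delta),Alpha).
Theta and Epsilon share a more recent common ancestor with each other than either does with Delta, so Delta is the least closely related of the three.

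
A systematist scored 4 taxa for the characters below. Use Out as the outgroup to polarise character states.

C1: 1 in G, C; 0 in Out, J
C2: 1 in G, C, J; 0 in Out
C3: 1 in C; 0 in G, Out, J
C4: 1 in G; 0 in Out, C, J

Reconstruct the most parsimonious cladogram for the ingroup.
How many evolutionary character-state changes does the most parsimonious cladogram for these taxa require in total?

The outgroup has state '0' for every character, so '1' is the derived state throughout.
C1 (derived state '1') is shared by C and G — a synapomorphy uniting that clade.
All ingroup taxa share the derived state '1' for C2; it defines the ingroup but does not resolve relationships within it.
C3 (derived state '1') is unique to C (autapomorphy; uninformative for grouping).
C4 (derived state '1') is unique to G (autapomorphy; uninformative for grouping).
Most parsimonious ingroup topology: ((C,G),J).
Changes per character on this tree: C1: 1; C2: 1; C3: 1; C4: 1.
Total = 4.

4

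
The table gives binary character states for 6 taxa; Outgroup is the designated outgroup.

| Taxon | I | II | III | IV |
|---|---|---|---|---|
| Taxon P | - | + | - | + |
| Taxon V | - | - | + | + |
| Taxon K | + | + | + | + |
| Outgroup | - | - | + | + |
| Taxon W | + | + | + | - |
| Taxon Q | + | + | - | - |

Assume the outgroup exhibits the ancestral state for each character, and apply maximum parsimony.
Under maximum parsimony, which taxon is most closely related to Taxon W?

Character polarity is set by the outgroup: the derived state is whichever differs from the outgroup's state, so for III, IV the derived state is '-', and for the remaining characters it is '+'.
I: derived state '+' in Taxon K, Taxon Q, and Taxon W only — synapomorphy for {Taxon K, Taxon Q, Taxon W}.
II (derived state '+') is shared by Taxon K, Taxon P, Taxon Q, and Taxon W — a synapomorphy uniting that clade.
III groups Taxon P and Taxon Q, which is incompatible with the clades supported by the remaining characters; treating it as convergent (homoplasy) costs fewer steps than any alternative tree.
Only Taxon Q and Taxon W show the derived state '-' for IV, supporting them as a clade.
Most parsimonious ingroup topology: ((((Taxon Q,Taxon W),Taxon K),Taxon P),Taxon V).
Taxon W and Taxon Q form a cherry on this tree, so they are sister taxa.

Taxon Q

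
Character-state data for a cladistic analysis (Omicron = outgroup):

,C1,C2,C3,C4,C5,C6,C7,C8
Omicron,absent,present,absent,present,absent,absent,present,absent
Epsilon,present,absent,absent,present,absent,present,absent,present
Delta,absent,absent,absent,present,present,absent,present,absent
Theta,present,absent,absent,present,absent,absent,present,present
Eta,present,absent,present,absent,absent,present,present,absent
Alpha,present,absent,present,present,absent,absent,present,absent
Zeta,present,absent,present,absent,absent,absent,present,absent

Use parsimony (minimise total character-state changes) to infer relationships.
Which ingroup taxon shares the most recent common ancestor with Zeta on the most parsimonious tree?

Eta

Character polarity is set by the outgroup: the derived state is whichever differs from the outgroup's state, so for C2, C4, C7 the derived state is 'absent', and for the remaining characters it is 'present'.
C1: derived state 'present' in Alpha, Epsilon, Eta, Theta, and Zeta only — synapomorphy for {Alpha, Epsilon, Eta, Theta, Zeta}.
All ingroup taxa share the derived state 'absent' for C2; it defines the ingroup but does not resolve relationships within it.
C3 (derived state 'present') is shared by Alpha, Eta, and Zeta — a synapomorphy uniting that clade.
C4 (derived state 'absent') is shared by Eta and Zeta — a synapomorphy uniting that clade.
C5 (derived state 'present') is unique to Delta (autapomorphy; uninformative for grouping).
C6 groups Epsilon and Eta, which is incompatible with the clades supported by the remaining characters; treating it as convergent (homoplasy) costs fewer steps than any alternative tree.
C7: derived state 'absent' in Epsilon only — an autapomorphy, so it tells us nothing about relationships among taxa.
C8 (derived state 'present') is shared by Epsilon and Theta — a synapomorphy uniting that clade.
Most parsimonious ingroup topology: (((Epsilon,Theta),((Eta,Zeta),Alpha)),Delta).
Zeta and Eta form a cherry on this tree, so they are sister taxa.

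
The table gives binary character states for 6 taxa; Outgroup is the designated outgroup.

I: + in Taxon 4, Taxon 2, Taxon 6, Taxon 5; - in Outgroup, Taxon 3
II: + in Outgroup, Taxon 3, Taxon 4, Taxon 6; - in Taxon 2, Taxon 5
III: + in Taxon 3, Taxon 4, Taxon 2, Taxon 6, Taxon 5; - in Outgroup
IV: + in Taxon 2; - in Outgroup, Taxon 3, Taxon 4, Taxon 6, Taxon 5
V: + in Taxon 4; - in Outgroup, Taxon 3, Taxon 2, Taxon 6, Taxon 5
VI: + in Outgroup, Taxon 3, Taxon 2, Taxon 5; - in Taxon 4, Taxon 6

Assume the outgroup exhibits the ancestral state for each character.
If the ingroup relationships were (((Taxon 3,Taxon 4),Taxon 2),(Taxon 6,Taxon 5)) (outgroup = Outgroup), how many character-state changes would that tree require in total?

9

Map each character onto (((Taxon 3,Taxon 4),Taxon 2),(Taxon 6,Taxon 5)) (rooted by Outgroup) and count the minimum state changes it requires (Fitch parsimony):
I: 2; II: 2; III: 1; IV: 1; V: 1; VI: 2.
Total tree length = 9.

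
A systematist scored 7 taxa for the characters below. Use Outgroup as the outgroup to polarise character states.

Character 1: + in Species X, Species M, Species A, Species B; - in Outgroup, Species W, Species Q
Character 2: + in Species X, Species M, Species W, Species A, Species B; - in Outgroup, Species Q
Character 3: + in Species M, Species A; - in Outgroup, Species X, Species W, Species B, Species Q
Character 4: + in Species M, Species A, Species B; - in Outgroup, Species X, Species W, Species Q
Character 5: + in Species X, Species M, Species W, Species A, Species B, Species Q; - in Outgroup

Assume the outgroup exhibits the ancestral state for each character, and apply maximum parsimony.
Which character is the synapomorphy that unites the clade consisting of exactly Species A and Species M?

Character 3

The outgroup has state '-' for every character, so '+' is the derived state throughout.
Character 1: derived state '+' in Species A, Species B, Species M, and Species X only — synapomorphy for {Species A, Species B, Species M, Species X}.
Character 2: derived state '+' in Species A, Species B, Species M, Species W, and Species X only — synapomorphy for {Species A, Species B, Species M, Species W, Species X}.
Character 3: derived state '+' in Species A and Species M only — synapomorphy for {Species A, Species M}.
Character 4 (derived state '+') is shared by Species A, Species B, and Species M — a synapomorphy uniting that clade.
All ingroup taxa share the derived state '+' for Character 5; it defines the ingroup but does not resolve relationships within it.
Most parsimonious ingroup topology: (((((Species A,Species M),Species B),Species X),Species W),Species Q).
The clade {Species A, Species M} is supported by Character 3: its derived state '+' occurs in exactly those taxa and in no other taxon (including the outgroup).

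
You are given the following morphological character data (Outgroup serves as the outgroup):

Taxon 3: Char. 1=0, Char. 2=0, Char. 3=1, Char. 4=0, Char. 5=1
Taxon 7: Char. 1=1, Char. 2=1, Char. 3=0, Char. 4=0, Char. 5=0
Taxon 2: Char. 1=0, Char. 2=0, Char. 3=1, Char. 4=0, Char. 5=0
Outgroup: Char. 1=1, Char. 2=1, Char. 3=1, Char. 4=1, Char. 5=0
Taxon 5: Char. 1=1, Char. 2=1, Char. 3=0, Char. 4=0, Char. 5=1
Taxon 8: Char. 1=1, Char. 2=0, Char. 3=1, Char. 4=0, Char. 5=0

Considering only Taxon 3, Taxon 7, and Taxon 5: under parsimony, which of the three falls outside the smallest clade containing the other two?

Taxon 3

Character polarity is set by the outgroup: the derived state is whichever differs from the outgroup's state, so for Char. 1, Char. 2, Char. 3, Char. 4 the derived state is '0', and for the remaining characters it is '1'.
Only Taxon 2 and Taxon 3 show the derived state '0' for Char. 1, supporting them as a clade.
Only Taxon 2, Taxon 3, and Taxon 8 show the derived state '0' for Char. 2, supporting them as a clade.
Char. 3: derived state '0' in Taxon 5 and Taxon 7 only — synapomorphy for {Taxon 5, Taxon 7}.
Char. 4 (derived state '0') is shared by all ingroup taxa — unites the whole ingroup.
Char. 5 groups Taxon 3 and Taxon 5, which is incompatible with the clades supported by the remaining characters; treating it as convergent (homoplasy) costs fewer steps than any alternative tree.
Most parsimonious ingroup topology: ((Taxon 7,Taxon 5),(Taxon 8,(Taxon 2,Taxon 3))).
Taxon 5 and Taxon 7 share a more recent common ancestor with each other than either does with Taxon 3, so Taxon 3 is the least closely related of the three.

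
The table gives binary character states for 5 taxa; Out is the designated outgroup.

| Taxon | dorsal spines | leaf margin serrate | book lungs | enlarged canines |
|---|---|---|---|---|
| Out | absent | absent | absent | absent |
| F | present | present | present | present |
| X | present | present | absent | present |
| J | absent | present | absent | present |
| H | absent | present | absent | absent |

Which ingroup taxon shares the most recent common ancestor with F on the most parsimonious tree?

X

The outgroup has state 'absent' for every character, so 'present' is the derived state throughout.
Only F and X show the derived state 'present' for dorsal spines, supporting them as a clade.
All ingroup taxa share the derived state 'present' for leaf margin serrate; it defines the ingroup but does not resolve relationships within it.
book lungs (derived state 'present') is unique to F (autapomorphy; uninformative for grouping).
enlarged canines: derived state 'present' in F, J, and X only — synapomorphy for {F, J, X}.
Most parsimonious ingroup topology: (((F,X),J),H).
F and X form a cherry on this tree, so they are sister taxa.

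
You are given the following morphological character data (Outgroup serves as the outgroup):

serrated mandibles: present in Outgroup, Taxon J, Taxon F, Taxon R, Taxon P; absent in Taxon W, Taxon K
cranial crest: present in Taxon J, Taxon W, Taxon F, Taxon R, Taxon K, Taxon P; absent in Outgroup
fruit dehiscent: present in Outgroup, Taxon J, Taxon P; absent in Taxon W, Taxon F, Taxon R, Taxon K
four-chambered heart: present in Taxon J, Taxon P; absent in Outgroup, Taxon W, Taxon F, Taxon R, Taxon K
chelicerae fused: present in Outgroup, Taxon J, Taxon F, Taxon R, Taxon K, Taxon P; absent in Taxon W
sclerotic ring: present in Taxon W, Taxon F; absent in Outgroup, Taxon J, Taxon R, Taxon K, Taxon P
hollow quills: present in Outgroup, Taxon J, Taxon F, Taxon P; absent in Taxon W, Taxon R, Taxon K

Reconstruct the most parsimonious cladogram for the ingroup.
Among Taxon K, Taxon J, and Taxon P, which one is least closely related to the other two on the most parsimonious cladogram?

Character polarity is set by the outgroup: the derived state is whichever differs from the outgroup's state, so for serrated mandibles, fruit dehiscent, chelicerae fused, hollow quills the derived state is 'absent', and for the remaining characters it is 'present'.
serrated mandibles (derived state 'absent') is shared by Taxon K and Taxon W — a synapomorphy uniting that clade.
cranial crest (derived state 'present') is shared by all ingroup taxa — unites the whole ingroup.
fruit dehiscent: derived state 'absent' in Taxon F, Taxon K, Taxon R, and Taxon W only — synapomorphy for {Taxon F, Taxon K, Taxon R, Taxon W}.
four-chambered heart (derived state 'present') is shared by Taxon J and Taxon P — a synapomorphy uniting that clade.
chelicerae fused: derived state 'absent' in Taxon W only — an autapomorphy, so it tells us nothing about relationships among taxa.
sclerotic ring (state 'present') occurs in Taxon F and Taxon W but conflicts with the nesting implied by the other characters — most parsimoniously interpreted as homoplasy.
Only Taxon K, Taxon R, and Taxon W show the derived state 'absent' for hollow quills, supporting them as a clade.
Most parsimonious ingroup topology: ((Taxon F,((Taxon K,Taxon W),Taxon R)),(Taxon J,Taxon P)).
Taxon P and Taxon J share a more recent common ancestor with each other than either does with Taxon K, so Taxon K is the least closely related of the three.

Taxon K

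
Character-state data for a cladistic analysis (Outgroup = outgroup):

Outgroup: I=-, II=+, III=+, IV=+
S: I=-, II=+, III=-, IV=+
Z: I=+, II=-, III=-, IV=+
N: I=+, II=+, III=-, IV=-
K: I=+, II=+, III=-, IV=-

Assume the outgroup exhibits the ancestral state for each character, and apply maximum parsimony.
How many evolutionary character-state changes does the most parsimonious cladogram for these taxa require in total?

4

Character polarity is set by the outgroup: the derived state is whichever differs from the outgroup's state, so for II, III, IV the derived state is '-', and for the remaining characters it is '+'.
I: derived state '+' in K, N, and Z only — synapomorphy for {K, N, Z}.
II (derived state '-') is unique to Z (autapomorphy; uninformative for grouping).
All ingroup taxa share the derived state '-' for III; it defines the ingroup but does not resolve relationships within it.
IV: derived state '-' in K and N only — synapomorphy for {K, N}.
Most parsimonious ingroup topology: (S,(Z,(N,K))).
Changes per character on this tree: I: 1; II: 1; III: 1; IV: 1.
Total = 4.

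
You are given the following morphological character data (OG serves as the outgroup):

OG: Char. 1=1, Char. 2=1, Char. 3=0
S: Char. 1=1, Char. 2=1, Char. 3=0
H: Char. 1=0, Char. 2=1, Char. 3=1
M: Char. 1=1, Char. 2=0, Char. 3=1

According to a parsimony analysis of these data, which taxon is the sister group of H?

Character polarity is set by the outgroup: the derived state is whichever differs from the outgroup's state, so for Char. 1, Char. 2 the derived state is '0', and for the remaining characters it is '1'.
Char. 1 (derived state '0') is unique to H (autapomorphy; uninformative for grouping).
Char. 2 (derived state '0') is unique to M (autapomorphy; uninformative for grouping).
Only H and M show the derived state '1' for Char. 3, supporting them as a clade.
Most parsimonious ingroup topology: (S,(H,M)).
H and M form a cherry on this tree, so they are sister taxa.

M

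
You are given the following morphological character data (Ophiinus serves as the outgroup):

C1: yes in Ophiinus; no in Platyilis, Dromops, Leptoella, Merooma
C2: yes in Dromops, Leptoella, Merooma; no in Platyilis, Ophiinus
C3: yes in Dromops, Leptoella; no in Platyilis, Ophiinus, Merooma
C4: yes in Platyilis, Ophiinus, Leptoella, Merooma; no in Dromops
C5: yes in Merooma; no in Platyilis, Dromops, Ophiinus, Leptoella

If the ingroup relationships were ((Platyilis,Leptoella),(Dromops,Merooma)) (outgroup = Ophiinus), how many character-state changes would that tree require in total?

Map each character onto ((Platyilis,Leptoella),(Dromops,Merooma)) (rooted by Ophiinus) and count the minimum state changes it requires (Fitch parsimony):
C1: 1; C2: 2; C3: 2; C4: 1; C5: 1.
Total tree length = 7.

7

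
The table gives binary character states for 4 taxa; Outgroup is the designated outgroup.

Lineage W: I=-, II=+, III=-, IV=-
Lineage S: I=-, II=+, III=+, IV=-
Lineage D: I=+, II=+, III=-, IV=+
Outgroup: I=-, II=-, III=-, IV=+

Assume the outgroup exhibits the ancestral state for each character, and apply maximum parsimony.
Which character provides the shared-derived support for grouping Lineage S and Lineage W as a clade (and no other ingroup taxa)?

IV

Character polarity is set by the outgroup: the derived state is whichever differs from the outgroup's state, so for IV the derived state is '-', and for the remaining characters it is '+'.
I (derived state '+') is unique to Lineage D (autapomorphy; uninformative for grouping).
All ingroup taxa share the derived state '+' for II; it defines the ingroup but does not resolve relationships within it.
III (derived state '+') is unique to Lineage S (autapomorphy; uninformative for grouping).
Only Lineage S and Lineage W show the derived state '-' for IV, supporting them as a clade.
Most parsimonious ingroup topology: ((Lineage W,Lineage S),Lineage D).
The clade {Lineage S, Lineage W} is supported by IV: its derived state '-' occurs in exactly those taxa and in no other taxon (including the outgroup).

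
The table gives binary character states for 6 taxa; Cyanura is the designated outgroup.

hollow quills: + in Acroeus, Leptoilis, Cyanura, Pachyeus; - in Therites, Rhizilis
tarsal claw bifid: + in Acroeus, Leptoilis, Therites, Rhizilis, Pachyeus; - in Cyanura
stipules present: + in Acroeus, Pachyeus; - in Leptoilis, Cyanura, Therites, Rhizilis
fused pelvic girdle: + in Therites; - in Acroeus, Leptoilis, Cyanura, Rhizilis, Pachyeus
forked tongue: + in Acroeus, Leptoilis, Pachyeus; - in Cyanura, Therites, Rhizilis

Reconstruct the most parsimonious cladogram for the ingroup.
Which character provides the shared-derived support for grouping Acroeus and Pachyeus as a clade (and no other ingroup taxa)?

stipules present

Character polarity is set by the outgroup: the derived state is whichever differs from the outgroup's state, so for hollow quills the derived state is '-', and for the remaining characters it is '+'.
hollow quills: derived state '-' in Rhizilis and Therites only — synapomorphy for {Rhizilis, Therites}.
tarsal claw bifid (derived state '+') is shared by all ingroup taxa — unites the whole ingroup.
Only Acroeus and Pachyeus show the derived state '+' for stipules present, supporting them as a clade.
fused pelvic girdle: derived state '+' in Therites only — an autapomorphy, so it tells us nothing about relationships among taxa.
forked tongue: derived state '+' in Acroeus, Leptoilis, and Pachyeus only — synapomorphy for {Acroeus, Leptoilis, Pachyeus}.
Most parsimonious ingroup topology: ((Leptoilis,(Pachyeus,Acroeus)),(Therites,Rhizilis)).
The clade {Acroeus, Pachyeus} is supported by stipules present: its derived state '+' occurs in exactly those taxa and in no other taxon (including the outgroup).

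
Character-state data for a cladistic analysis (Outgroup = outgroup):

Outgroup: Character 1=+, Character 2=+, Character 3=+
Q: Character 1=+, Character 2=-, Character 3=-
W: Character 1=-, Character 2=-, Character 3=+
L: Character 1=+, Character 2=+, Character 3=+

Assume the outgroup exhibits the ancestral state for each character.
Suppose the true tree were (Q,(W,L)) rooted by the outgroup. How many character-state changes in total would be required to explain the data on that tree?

Map each character onto (Q,(W,L)) (rooted by Outgroup) and count the minimum state changes it requires (Fitch parsimony):
Character 1: 1; Character 2: 2; Character 3: 1.
Total tree length = 4.

4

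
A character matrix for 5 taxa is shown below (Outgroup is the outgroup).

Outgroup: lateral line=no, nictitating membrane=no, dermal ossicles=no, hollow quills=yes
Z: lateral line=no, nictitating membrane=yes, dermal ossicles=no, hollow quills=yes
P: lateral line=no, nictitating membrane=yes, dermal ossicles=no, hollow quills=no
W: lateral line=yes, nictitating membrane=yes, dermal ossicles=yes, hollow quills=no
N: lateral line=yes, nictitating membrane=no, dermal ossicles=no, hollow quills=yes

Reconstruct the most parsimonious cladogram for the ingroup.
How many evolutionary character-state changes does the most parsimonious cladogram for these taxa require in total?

5

Character polarity is set by the outgroup: the derived state is whichever differs from the outgroup's state, so for hollow quills the derived state is 'no', and for the remaining characters it is 'yes'.
lateral line groups N and W, which is incompatible with the clades supported by the remaining characters; treating it as convergent (homoplasy) costs fewer steps than any alternative tree.
Only P, W, and Z show the derived state 'yes' for nictitating membrane, supporting them as a clade.
dermal ossicles: derived state 'yes' in W only — an autapomorphy, so it tells us nothing about relationships among taxa.
hollow quills: derived state 'no' in P and W only — synapomorphy for {P, W}.
Most parsimonious ingroup topology: ((Z,(P,W)),N).
Changes per character on this tree: lateral line: 2; nictitating membrane: 1; dermal ossicles: 1; hollow quills: 1.
Total = 5.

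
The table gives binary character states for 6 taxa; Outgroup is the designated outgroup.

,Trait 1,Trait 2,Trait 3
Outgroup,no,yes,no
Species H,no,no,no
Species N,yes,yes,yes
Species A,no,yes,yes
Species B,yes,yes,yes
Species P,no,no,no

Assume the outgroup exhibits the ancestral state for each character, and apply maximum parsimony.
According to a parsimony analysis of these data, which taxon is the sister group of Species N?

Character polarity is set by the outgroup: the derived state is whichever differs from the outgroup's state, so for Trait 2 the derived state is 'no', and for the remaining characters it is 'yes'.
Trait 1 (derived state 'yes') is shared by Species B and Species N — a synapomorphy uniting that clade.
Trait 2 (derived state 'no') is shared by Species H and Species P — a synapomorphy uniting that clade.
Trait 3 (derived state 'yes') is shared by Species A, Species B, and Species N — a synapomorphy uniting that clade.
Most parsimonious ingroup topology: ((Species H,Species P),((Species N,Species B),Species A)).
Species N and Species B form a cherry on this tree, so they are sister taxa.

Species B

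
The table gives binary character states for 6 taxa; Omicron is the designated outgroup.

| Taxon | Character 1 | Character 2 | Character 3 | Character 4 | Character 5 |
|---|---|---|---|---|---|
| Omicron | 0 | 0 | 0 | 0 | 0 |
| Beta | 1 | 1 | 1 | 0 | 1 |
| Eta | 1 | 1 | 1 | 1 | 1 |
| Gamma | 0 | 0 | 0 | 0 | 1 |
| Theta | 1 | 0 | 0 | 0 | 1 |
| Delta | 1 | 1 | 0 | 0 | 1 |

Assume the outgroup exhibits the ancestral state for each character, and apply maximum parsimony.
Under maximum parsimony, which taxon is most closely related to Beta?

Eta

The outgroup has state '0' for every character, so '1' is the derived state throughout.
Only Beta, Delta, Eta, and Theta show the derived state '1' for Character 1, supporting them as a clade.
Character 2: derived state '1' in Beta, Delta, and Eta only — synapomorphy for {Beta, Delta, Eta}.
Character 3 (derived state '1') is shared by Beta and Eta — a synapomorphy uniting that clade.
Character 4: derived state '1' in Eta only — an autapomorphy, so it tells us nothing about relationships among taxa.
Character 5 (derived state '1') is shared by all ingroup taxa — unites the whole ingroup.
Most parsimonious ingroup topology: ((((Beta,Eta),Delta),Theta),Gamma).
Beta and Eta form a cherry on this tree, so they are sister taxa.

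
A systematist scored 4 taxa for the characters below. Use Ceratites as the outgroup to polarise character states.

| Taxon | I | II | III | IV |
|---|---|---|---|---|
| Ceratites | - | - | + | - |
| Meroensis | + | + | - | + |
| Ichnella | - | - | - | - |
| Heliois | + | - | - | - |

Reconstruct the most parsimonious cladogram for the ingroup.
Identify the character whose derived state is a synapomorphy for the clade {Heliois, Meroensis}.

I

Character polarity is set by the outgroup: the derived state is whichever differs from the outgroup's state, so for III the derived state is '-', and for the remaining characters it is '+'.
Only Heliois and Meroensis show the derived state '+' for I, supporting them as a clade.
II (derived state '+') is unique to Meroensis (autapomorphy; uninformative for grouping).
III (derived state '-') is shared by all ingroup taxa — unites the whole ingroup.
IV: derived state '+' in Meroensis only — an autapomorphy, so it tells us nothing about relationships among taxa.
Most parsimonious ingroup topology: ((Meroensis,Heliois),Ichnella).
The clade {Heliois, Meroensis} is supported by I: its derived state '+' occurs in exactly those taxa and in no other taxon (including the outgroup).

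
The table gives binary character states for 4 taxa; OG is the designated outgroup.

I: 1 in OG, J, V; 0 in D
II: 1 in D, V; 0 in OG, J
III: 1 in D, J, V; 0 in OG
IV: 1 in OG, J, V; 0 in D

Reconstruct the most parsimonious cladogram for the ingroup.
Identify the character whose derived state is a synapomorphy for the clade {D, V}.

II

Character polarity is set by the outgroup: the derived state is whichever differs from the outgroup's state, so for I, IV the derived state is '0', and for the remaining characters it is '1'.
I: derived state '0' in D only — an autapomorphy, so it tells us nothing about relationships among taxa.
II (derived state '1') is shared by D and V — a synapomorphy uniting that clade.
All ingroup taxa share the derived state '1' for III; it defines the ingroup but does not resolve relationships within it.
IV: derived state '0' in D only — an autapomorphy, so it tells us nothing about relationships among taxa.
Most parsimonious ingroup topology: ((D,V),J).
The clade {D, V} is supported by II: its derived state '1' occurs in exactly those taxa and in no other taxon (including the outgroup).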